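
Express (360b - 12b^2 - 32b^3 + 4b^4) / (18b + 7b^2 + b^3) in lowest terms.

(360 - 12b - 32b^2 + 4b^3)/(18 + 7b + b^2)

Apply the Euclidean algorithm:
  4b^4 - 32b^3 - 12b^2 + 360b = (4b - 60)(b^3 + 7b^2 + 18b) + (336b^2 + 1440b)
  b^3 + 7b^2 + 18b = ((1/336)b + 19/2352)(336b^2 + 1440b) + ((312/49)b)
  336b^2 + 1440b = ((686/13)b + 2940/13)((312/49)b) + (0)
Last nonzero remainder: (312/49)b. Dividing through by 312/49 gives the monic gcd b.
Cancel b from numerator and denominator to get the reduced form.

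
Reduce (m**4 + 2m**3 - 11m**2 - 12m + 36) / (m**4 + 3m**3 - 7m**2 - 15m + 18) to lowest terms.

By polynomial division,
  m**4 + 2m**3 - 11m**2 - 12m + 36 = (m**4 + 3m**3 - 7m**2 - 15m + 18) + (-m**3 - 4m**2 + 3m + 18)
  m**4 + 3m**3 - 7m**2 - 15m + 18 = (-m + 1)(-m**3 - 4m**2 + 3m + 18) + (0)
Last nonzero remainder: -m**3 - 4m**2 + 3m + 18. Dividing through by -1 gives the monic gcd m**3 + 4m**2 - 3m - 18.
Cancel m**3 + 4m**2 - 3m - 18 from numerator and denominator to get the reduced form.

(m - 2)/(m - 1)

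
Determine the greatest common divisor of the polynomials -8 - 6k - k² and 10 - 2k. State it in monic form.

By polynomial division,
  -k² - 6k - 8 = ((1/2)k + 11/2)(-2k + 10) + (-63)
  -2k + 10 = ((2/63)k - 10/63)(-63) + (0)
The last nonzero remainder is the constant -63, so the polynomials are coprime and gcd = 1.

1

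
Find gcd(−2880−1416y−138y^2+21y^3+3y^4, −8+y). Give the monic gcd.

−8+y

Apply the Euclidean algorithm:
  3y^4+21y^3−138y^2−1416y−2880 = (3y^3+45y^2+222y+360)(y−8) + (0)
The last nonzero remainder y−8 is already monic.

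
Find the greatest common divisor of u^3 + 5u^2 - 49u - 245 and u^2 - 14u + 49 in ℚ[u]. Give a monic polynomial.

u - 7

Euclidean algorithm in ℚ[u]:
  u^3 + 5u^2 - 49u - 245 = (u + 19)(u^2 - 14u + 49) + (168u - 1176)
  u^2 - 14u + 49 = ((1/168)u - 1/24)(168u - 1176) + (0)
Last nonzero remainder: 168u - 1176. Dividing through by 168 gives the monic gcd u - 7.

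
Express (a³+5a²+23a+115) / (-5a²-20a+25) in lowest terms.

By polynomial division,
  a³+5a²+23a+115 = (-(1/5)a-1/5)(-5a²-20a+25) + (24a+120)
  -5a²-20a+25 = (-(5/24)a+5/24)(24a+120) + (0)
Last nonzero remainder: 24a+120. Dividing through by 24 gives the monic gcd a+5.
Cancel a+5 from numerator and denominator to get the reduced form.

(-a²-23)/(5a-5)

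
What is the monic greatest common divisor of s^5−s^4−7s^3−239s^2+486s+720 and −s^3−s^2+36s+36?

Euclidean algorithm in ℚ[s]:
  s^5−s^4−7s^3−239s^2+486s+720 = (−s^2+2s−31)(−s^3−s^2+36s+36) + (−306s^2+1530s+1836)
  −s^3−s^2+36s+36 = ((1/306)s+1/51)(−306s^2+1530s+1836) + (0)
Last nonzero remainder: −306s^2+1530s+1836. Dividing through by −306 gives the monic gcd s^2−5s−6.

s^2−5s−6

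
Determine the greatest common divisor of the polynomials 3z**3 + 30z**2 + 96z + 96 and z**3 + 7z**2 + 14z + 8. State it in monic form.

Apply the Euclidean algorithm:
  3z**3 + 30z**2 + 96z + 96 = (3)(z**3 + 7z**2 + 14z + 8) + (9z**2 + 54z + 72)
  z**3 + 7z**2 + 14z + 8 = ((1/9)z + 1/9)(9z**2 + 54z + 72) + (0)
Last nonzero remainder: 9z**2 + 54z + 72. Dividing through by 9 gives the monic gcd z**2 + 6z + 8.

z**2 + 6z + 8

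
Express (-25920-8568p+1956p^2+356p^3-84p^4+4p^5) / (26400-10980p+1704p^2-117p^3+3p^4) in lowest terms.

(-324-180p-12p^2+4p^3)/(330-63p+3p^2)

By polynomial division,
  4p^5-84p^4+356p^3+1956p^2-8568p-25920 = ((4/3)p+24)(3p^4-117p^3+1704p^2-10980p+26400) + (892p^3-24300p^2+219752p-659520)
  3p^4-117p^3+1704p^2-10980p+26400 = ((3/892)p-3933/99458)(892p^3-24300p^2+219752p-659520) + ((198744/49729)p^2-(3577392/49729)p+15899520/49729)
  892p^3-24300p^2+219752p-659520 = ((11089567/49686)p-34163823/16562)((198744/49729)p^2-(3577392/49729)p+15899520/49729) + (0)
Last nonzero remainder: (198744/49729)p^2-(3577392/49729)p+15899520/49729. Dividing through by 198744/49729 gives the monic gcd p^2-18p+80.
Cancel p^2-18p+80 from numerator and denominator to get the reduced form.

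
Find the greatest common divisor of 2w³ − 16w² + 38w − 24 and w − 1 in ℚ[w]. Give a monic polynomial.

w − 1

Euclidean algorithm in ℚ[w]:
  2w³ − 16w² + 38w − 24 = (2w² − 14w + 24)(w − 1) + (0)
The last nonzero remainder w − 1 is already monic.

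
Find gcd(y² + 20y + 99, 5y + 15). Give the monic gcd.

Repeated division with remainder:
  y² + 20y + 99 = ((1/5)y + 17/5)(5y + 15) + (48)
  5y + 15 = ((5/48)y + 5/16)(48) + (0)
The last nonzero remainder is the constant 48, so the polynomials are coprime and gcd = 1.

1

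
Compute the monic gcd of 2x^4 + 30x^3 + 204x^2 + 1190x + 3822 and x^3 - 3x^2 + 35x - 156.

Repeated division with remainder:
  2x^4 + 30x^3 + 204x^2 + 1190x + 3822 = (2x + 36)(x^3 - 3x^2 + 35x - 156) + (242x^2 + 242x + 9438)
  x^3 - 3x^2 + 35x - 156 = ((1/242)x - 2/121)(242x^2 + 242x + 9438) + (0)
Last nonzero remainder: 242x^2 + 242x + 9438. Dividing through by 242 gives the monic gcd x^2 + x + 39.

x^2 + x + 39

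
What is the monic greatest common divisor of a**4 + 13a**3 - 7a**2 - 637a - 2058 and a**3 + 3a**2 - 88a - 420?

Repeated division with remainder:
  a**4 + 13a**3 - 7a**2 - 637a - 2058 = (a + 10)(a**3 + 3a**2 - 88a - 420) + (51a**2 + 663a + 2142)
  a**3 + 3a**2 - 88a - 420 = ((1/51)a - 10/51)(51a**2 + 663a + 2142) + (0)
Last nonzero remainder: 51a**2 + 663a + 2142. Dividing through by 51 gives the monic gcd a**2 + 13a + 42.

a**2 + 13a + 42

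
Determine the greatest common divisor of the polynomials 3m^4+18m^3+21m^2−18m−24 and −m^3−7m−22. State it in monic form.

Repeated division with remainder:
  3m^4+18m^3+21m^2−18m−24 = (−3m−18)(−m^3−7m−22) + (−210m−420)
  −m^3−7m−22 = ((1/210)m^2−(1/105)m+11/210)(−210m−420) + (0)
Last nonzero remainder: −210m−420. Dividing through by −210 gives the monic gcd m+2.

m+2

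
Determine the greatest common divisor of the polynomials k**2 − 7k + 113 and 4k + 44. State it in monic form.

Apply the Euclidean algorithm:
  k**2 − 7k + 113 = ((1/4)k − 9/2)(4k + 44) + (311)
  4k + 44 = ((4/311)k + 44/311)(311) + (0)
The last nonzero remainder is the constant 311, so the polynomials are coprime and gcd = 1.

1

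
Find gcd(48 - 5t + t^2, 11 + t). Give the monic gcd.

1

Repeated division with remainder:
  t^2 - 5t + 48 = (t - 16)(t + 11) + (224)
  t + 11 = ((1/224)t + 11/224)(224) + (0)
The last nonzero remainder is the constant 224, so the polynomials are coprime and gcd = 1.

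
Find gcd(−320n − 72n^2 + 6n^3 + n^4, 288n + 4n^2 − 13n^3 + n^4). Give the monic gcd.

−32n − 4n^2 + n^3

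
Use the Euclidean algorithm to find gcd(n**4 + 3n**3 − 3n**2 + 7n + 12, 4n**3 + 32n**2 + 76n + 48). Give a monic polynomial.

Euclidean algorithm in ℚ[n]:
  n**4 + 3n**3 − 3n**2 + 7n + 12 = ((1/4)n − 5/4)(4n**3 + 32n**2 + 76n + 48) + (18n**2 + 90n + 72)
  4n**3 + 32n**2 + 76n + 48 = ((2/9)n + 2/3)(18n**2 + 90n + 72) + (0)
Last nonzero remainder: 18n**2 + 90n + 72. Dividing through by 18 gives the monic gcd n**2 + 5n + 4.

n**2 + 5n + 4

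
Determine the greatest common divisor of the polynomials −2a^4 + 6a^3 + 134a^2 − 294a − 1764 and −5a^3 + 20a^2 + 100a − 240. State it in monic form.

Apply the Euclidean algorithm:
  −2a^4 + 6a^3 + 134a^2 − 294a − 1764 = ((2/5)a + 2/5)(−5a^3 + 20a^2 + 100a − 240) + (86a^2 − 238a − 1668)
  −5a^3 + 20a^2 + 100a − 240 = (−(5/86)a + 265/3698)(86a^2 − 238a − 1668) + ((37125/1849)a − 222750/1849)
  86a^2 − 238a − 1668 = ((159014/37125)a + 514022/37125)((37125/1849)a − 222750/1849) + (0)
Last nonzero remainder: (37125/1849)a − 222750/1849. Dividing through by 37125/1849 gives the monic gcd a − 6.

a − 6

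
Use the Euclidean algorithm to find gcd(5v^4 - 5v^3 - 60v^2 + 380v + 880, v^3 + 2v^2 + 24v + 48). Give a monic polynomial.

Apply the Euclidean algorithm:
  5v^4 - 5v^3 - 60v^2 + 380v + 880 = (5v - 15)(v^3 + 2v^2 + 24v + 48) + (-150v^2 + 500v + 1600)
  v^3 + 2v^2 + 24v + 48 = (-(1/150)v - 8/225)(-150v^2 + 500v + 1600) + ((472/9)v + 944/9)
  -150v^2 + 500v + 1600 = (-(675/236)v + 900/59)((472/9)v + 944/9) + (0)
Last nonzero remainder: (472/9)v + 944/9. Dividing through by 472/9 gives the monic gcd v + 2.

v + 2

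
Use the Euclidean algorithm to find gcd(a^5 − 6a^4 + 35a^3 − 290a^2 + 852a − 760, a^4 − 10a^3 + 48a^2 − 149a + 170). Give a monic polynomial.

Repeated division with remainder:
  a^5 − 6a^4 + 35a^3 − 290a^2 + 852a − 760 = (a + 4)(a^4 − 10a^3 + 48a^2 − 149a + 170) + (27a^3 − 333a^2 + 1278a − 1440)
  a^4 − 10a^3 + 48a^2 − 149a + 170 = ((1/27)a + 7/81)(27a^3 − 333a^2 + 1278a − 1440) + ((265/9)a^2 − (1855/9)a + 2650/9)
  27a^3 − 333a^2 + 1278a − 1440 = ((243/265)a − 1296/265)((265/9)a^2 − (1855/9)a + 2650/9) + (0)
Last nonzero remainder: (265/9)a^2 − (1855/9)a + 2650/9. Dividing through by 265/9 gives the monic gcd a^2 − 7a + 10.

a^2 − 7a + 10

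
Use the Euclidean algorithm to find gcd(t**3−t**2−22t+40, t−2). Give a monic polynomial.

Apply the Euclidean algorithm:
  t**3−t**2−22t+40 = (t**2+t−20)(t−2) + (0)
The last nonzero remainder t−2 is already monic.

t−2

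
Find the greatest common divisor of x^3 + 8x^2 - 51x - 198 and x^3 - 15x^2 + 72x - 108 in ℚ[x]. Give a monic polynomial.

x - 6

Euclidean algorithm in ℚ[x]:
  x^3 + 8x^2 - 51x - 198 = (x^3 - 15x^2 + 72x - 108) + (23x^2 - 123x - 90)
  x^3 - 15x^2 + 72x - 108 = ((1/23)x - 222/529)(23x^2 - 123x - 90) + ((12852/529)x - 77112/529)
  23x^2 - 123x - 90 = ((12167/12852)x + 2645/4284)((12852/529)x - 77112/529) + (0)
Last nonzero remainder: (12852/529)x - 77112/529. Dividing through by 12852/529 gives the monic gcd x - 6.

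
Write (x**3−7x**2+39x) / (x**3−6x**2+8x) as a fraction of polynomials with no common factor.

Repeated division with remainder:
  x**3−7x**2+39x = (x**3−6x**2+8x) + (−x**2+31x)
  x**3−6x**2+8x = (−x−25)(−x**2+31x) + (783x)
  −x**2+31x = (−(1/783)x+31/783)(783x) + (0)
Last nonzero remainder: 783x. Dividing through by 783 gives the monic gcd x.
Cancel x from numerator and denominator to get the reduced form.

(x**2−7x+39)/(x**2−6x+8)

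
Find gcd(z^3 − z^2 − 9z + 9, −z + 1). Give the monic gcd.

z − 1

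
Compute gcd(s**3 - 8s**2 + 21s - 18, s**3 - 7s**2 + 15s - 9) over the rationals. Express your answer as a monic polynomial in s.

s**2 - 6s + 9

Repeated division with remainder:
  s**3 - 8s**2 + 21s - 18 = (s**3 - 7s**2 + 15s - 9) + (-s**2 + 6s - 9)
  s**3 - 7s**2 + 15s - 9 = (-s + 1)(-s**2 + 6s - 9) + (0)
Last nonzero remainder: -s**2 + 6s - 9. Dividing through by -1 gives the monic gcd s**2 - 6s + 9.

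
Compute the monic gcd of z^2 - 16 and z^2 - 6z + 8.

z - 4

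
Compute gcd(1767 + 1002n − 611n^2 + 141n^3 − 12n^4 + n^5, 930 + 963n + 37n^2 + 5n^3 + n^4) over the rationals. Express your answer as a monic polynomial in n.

Euclidean algorithm in ℚ[n]:
  n^5 − 12n^4 + 141n^3 − 611n^2 + 1002n + 1767 = (n − 17)(n^4 + 5n^3 + 37n^2 + 963n + 930) + (189n^3 − 945n^2 + 16443n + 17577)
  n^4 + 5n^3 + 37n^2 + 963n + 930 = ((1/189)n + 10/189)(189n^3 − 945n^2 + 16443n + 17577) + (0)
Last nonzero remainder: 189n^3 − 945n^2 + 16443n + 17577. Dividing through by 189 gives the monic gcd n^3 − 5n^2 + 87n + 93.

93 + 87n − 5n^2 + n^3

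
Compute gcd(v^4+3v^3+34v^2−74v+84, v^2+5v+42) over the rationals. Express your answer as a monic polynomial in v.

Euclidean algorithm in ℚ[v]:
  v^4+3v^3+34v^2−74v+84 = (v^2−2v+2)(v^2+5v+42) + (0)
The last nonzero remainder v^2+5v+42 is already monic.

v^2+5v+42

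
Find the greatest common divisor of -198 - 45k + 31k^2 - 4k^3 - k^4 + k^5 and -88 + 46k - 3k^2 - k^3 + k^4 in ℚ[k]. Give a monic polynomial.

11 - 3k + k^2

Euclidean algorithm in ℚ[k]:
  k^5 - k^4 - 4k^3 + 31k^2 - 45k - 198 = (k)(k^4 - k^3 - 3k^2 + 46k - 88) + (-k^3 - 15k^2 + 43k - 198)
  k^4 - k^3 - 3k^2 + 46k - 88 = (-k + 16)(-k^3 - 15k^2 + 43k - 198) + (280k^2 - 840k + 3080)
  -k^3 - 15k^2 + 43k - 198 = (-(1/280)k - 9/140)(280k^2 - 840k + 3080) + (0)
Last nonzero remainder: 280k^2 - 840k + 3080. Dividing through by 280 gives the monic gcd k^2 - 3k + 11.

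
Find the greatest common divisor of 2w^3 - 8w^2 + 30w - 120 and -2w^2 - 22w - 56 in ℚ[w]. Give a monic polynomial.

1

Apply the Euclidean algorithm:
  2w^3 - 8w^2 + 30w - 120 = (-w + 15)(-2w^2 - 22w - 56) + (304w + 720)
  -2w^2 - 22w - 56 = (-(1/152)w - 41/722)(304w + 720) + (-5456/361)
  304w + 720 = (-(6859/341)w - 16245/341)(-5456/361) + (0)
The last nonzero remainder is the constant -5456/361, so the polynomials are coprime and gcd = 1.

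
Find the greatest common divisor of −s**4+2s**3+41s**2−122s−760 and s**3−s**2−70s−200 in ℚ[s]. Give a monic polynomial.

s**2+9s+20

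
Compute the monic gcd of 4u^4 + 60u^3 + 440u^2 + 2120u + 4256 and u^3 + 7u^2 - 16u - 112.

Euclidean algorithm in ℚ[u]:
  4u^4 + 60u^3 + 440u^2 + 2120u + 4256 = (4u + 32)(u^3 + 7u^2 - 16u - 112) + (280u^2 + 3080u + 7840)
  u^3 + 7u^2 - 16u - 112 = ((1/280)u - 1/70)(280u^2 + 3080u + 7840) + (0)
Last nonzero remainder: 280u^2 + 3080u + 7840. Dividing through by 280 gives the monic gcd u^2 + 11u + 28.

u^2 + 11u + 28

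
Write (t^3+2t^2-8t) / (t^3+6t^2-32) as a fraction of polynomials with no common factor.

(t)/(t+4)

By polynomial division,
  t^3+2t^2-8t = (t^3+6t^2-32) + (-4t^2-8t+32)
  t^3+6t^2-32 = (-(1/4)t-1)(-4t^2-8t+32) + (0)
Last nonzero remainder: -4t^2-8t+32. Dividing through by -4 gives the monic gcd t^2+2t-8.
Cancel t^2+2t-8 from numerator and denominator to get the reduced form.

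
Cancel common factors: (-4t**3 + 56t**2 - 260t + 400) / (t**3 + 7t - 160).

(-4t**2 + 36t - 80)/(t**2 + 5t + 32)

Euclidean algorithm in ℚ[t]:
  -4t**3 + 56t**2 - 260t + 400 = (-4)(t**3 + 7t - 160) + (56t**2 - 232t - 240)
  t**3 + 7t - 160 = ((1/56)t + 29/392)(56t**2 - 232t - 240) + ((1394/49)t - 6970/49)
  56t**2 - 232t - 240 = ((1372/697)t + 1176/697)((1394/49)t - 6970/49) + (0)
Last nonzero remainder: (1394/49)t - 6970/49. Dividing through by 1394/49 gives the monic gcd t - 5.
Cancel t - 5 from numerator and denominator to get the reduced form.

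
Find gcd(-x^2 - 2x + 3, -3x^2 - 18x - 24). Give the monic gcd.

Apply the Euclidean algorithm:
  -x^2 - 2x + 3 = (1/3)(-3x^2 - 18x - 24) + (4x + 11)
  -3x^2 - 18x - 24 = (-(3/4)x - 39/16)(4x + 11) + (45/16)
  4x + 11 = ((64/45)x + 176/45)(45/16) + (0)
The last nonzero remainder is the constant 45/16, so the polynomials are coprime and gcd = 1.

1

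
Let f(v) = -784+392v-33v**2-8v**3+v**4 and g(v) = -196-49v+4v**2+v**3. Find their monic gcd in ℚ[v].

-49+v**2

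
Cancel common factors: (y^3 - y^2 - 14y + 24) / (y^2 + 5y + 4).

(y^2 - 5y + 6)/(y + 1)

Euclidean algorithm in ℚ[y]:
  y^3 - y^2 - 14y + 24 = (y - 6)(y^2 + 5y + 4) + (12y + 48)
  y^2 + 5y + 4 = ((1/12)y + 1/12)(12y + 48) + (0)
Last nonzero remainder: 12y + 48. Dividing through by 12 gives the monic gcd y + 4.
Cancel y + 4 from numerator and denominator to get the reduced form.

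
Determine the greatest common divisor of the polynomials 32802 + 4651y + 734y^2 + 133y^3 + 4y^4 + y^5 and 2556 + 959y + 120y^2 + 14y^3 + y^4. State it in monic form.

71 + y + y^2

By polynomial division,
  y^5 + 4y^4 + 133y^3 + 734y^2 + 4651y + 32802 = (y − 10)(y^4 + 14y^3 + 120y^2 + 959y + 2556) + (153y^3 + 975y^2 + 11685y + 58362)
  y^4 + 14y^3 + 120y^2 + 959y + 2556 = ((1/153)y + 389/7803)(153y^3 + 975y^2 + 11685y + 58362) + (−(12950/2601)y^2 − (12950/2601)y − 919450/2601)
  153y^3 + 975y^2 + 11685y + 58362 = (−(397953/12950)y − 1069011/6475)(−(12950/2601)y^2 − (12950/2601)y − 919450/2601) + (0)
Last nonzero remainder: −(12950/2601)y^2 − (12950/2601)y − 919450/2601. Dividing through by −12950/2601 gives the monic gcd y^2 + y + 71.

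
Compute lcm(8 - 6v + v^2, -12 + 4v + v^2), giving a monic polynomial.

Repeated division with remainder:
  v^2 - 6v + 8 = (v^2 + 4v - 12) + (-10v + 20)
  v^2 + 4v - 12 = (-(1/10)v - 3/5)(-10v + 20) + (0)
Last nonzero remainder: -10v + 20. Dividing through by -10 gives the monic gcd v - 2.
Then lcm(f, g) = f·g / gcd(f, g); expanding and making the result monic gives the answer.

48 - 28v + v^3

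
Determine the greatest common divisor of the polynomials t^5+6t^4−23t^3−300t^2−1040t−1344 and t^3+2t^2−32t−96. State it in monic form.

Apply the Euclidean algorithm:
  t^5+6t^4−23t^3−300t^2−1040t−1344 = (t^2+4t+1)(t^3+2t^2−32t−96) + (−78t^2−624t−1248)
  t^3+2t^2−32t−96 = (−(1/78)t+1/13)(−78t^2−624t−1248) + (0)
Last nonzero remainder: −78t^2−624t−1248. Dividing through by −78 gives the monic gcd t^2+8t+16.

t^2+8t+16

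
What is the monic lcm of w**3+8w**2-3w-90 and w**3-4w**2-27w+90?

w**4+2w**3-51w**2-72w+540

By polynomial division,
  w**3+8w**2-3w-90 = (w**3-4w**2-27w+90) + (12w**2+24w-180)
  w**3-4w**2-27w+90 = ((1/12)w-1/2)(12w**2+24w-180) + (0)
Last nonzero remainder: 12w**2+24w-180. Dividing through by 12 gives the monic gcd w**2+2w-15.
Then lcm(f, g) = f·g / gcd(f, g); expanding and making the result monic gives the answer.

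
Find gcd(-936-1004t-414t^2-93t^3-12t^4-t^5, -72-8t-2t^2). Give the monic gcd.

36+4t+t^2

Euclidean algorithm in ℚ[t]:
  -t^5-12t^4-93t^3-414t^2-1004t-936 = ((1/2)t^3+4t^2+(25/2)t+13)(-2t^2-8t-72) + (0)
Last nonzero remainder: -2t^2-8t-72. Dividing through by -2 gives the monic gcd t^2+4t+36.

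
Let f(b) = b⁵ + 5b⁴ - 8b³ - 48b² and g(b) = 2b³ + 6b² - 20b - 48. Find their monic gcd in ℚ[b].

b² + b - 12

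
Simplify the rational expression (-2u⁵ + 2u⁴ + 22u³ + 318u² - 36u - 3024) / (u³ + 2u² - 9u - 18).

(-2u³ + 2u² + 4u + 336)/(u + 2)

Euclidean algorithm in ℚ[u]:
  -2u⁵ + 2u⁴ + 22u³ + 318u² - 36u - 3024 = (-2u² + 6u - 8)(u³ + 2u² - 9u - 18) + (352u² - 3168)
  u³ + 2u² - 9u - 18 = ((1/352)u + 1/176)(352u² - 3168) + (0)
Last nonzero remainder: 352u² - 3168. Dividing through by 352 gives the monic gcd u² - 9.
Cancel u² - 9 from numerator and denominator to get the reduced form.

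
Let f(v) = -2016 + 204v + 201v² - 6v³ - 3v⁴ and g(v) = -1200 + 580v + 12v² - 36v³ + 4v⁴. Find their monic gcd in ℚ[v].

-12 + v + v²

By polynomial division,
  -3v⁴ - 6v³ + 201v² + 204v - 2016 = (-3/4)(4v⁴ - 36v³ + 12v² + 580v - 1200) + (-33v³ + 210v² + 639v - 2916)
  4v⁴ - 36v³ + 12v² + 580v - 1200 = (-(4/33)v + 116/363)(-33v³ + 210v² + 639v - 2916) + ((2704/121)v² + (2704/121)v - 32448/121)
  -33v³ + 210v² + 639v - 2916 = (-(3993/2704)v + 29403/2704)((2704/121)v² + (2704/121)v - 32448/121) + (0)
Last nonzero remainder: (2704/121)v² + (2704/121)v - 32448/121. Dividing through by 2704/121 gives the monic gcd v² + v - 12.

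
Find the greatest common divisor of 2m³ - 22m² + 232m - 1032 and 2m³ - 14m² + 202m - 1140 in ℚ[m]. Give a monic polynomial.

m - 6

Repeated division with remainder:
  2m³ - 22m² + 232m - 1032 = (2m³ - 14m² + 202m - 1140) + (-8m² + 30m + 108)
  2m³ - 14m² + 202m - 1140 = (-(1/4)m + 13/16)(-8m² + 30m + 108) + ((1637/8)m - 4911/4)
  -8m² + 30m + 108 = (-(64/1637)m - 144/1637)((1637/8)m - 4911/4) + (0)
Last nonzero remainder: (1637/8)m - 4911/4. Dividing through by 1637/8 gives the monic gcd m - 6.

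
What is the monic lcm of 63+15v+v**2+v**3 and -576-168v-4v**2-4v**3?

3024+594v+81v**2+61v**3-v**4+v**5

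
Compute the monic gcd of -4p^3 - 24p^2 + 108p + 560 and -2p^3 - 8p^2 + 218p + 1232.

p + 7

Apply the Euclidean algorithm:
  -4p^3 - 24p^2 + 108p + 560 = (2)(-2p^3 - 8p^2 + 218p + 1232) + (-8p^2 - 328p - 1904)
  -2p^3 - 8p^2 + 218p + 1232 = ((1/4)p - 37/4)(-8p^2 - 328p - 1904) + (-2340p - 16380)
  -8p^2 - 328p - 1904 = ((2/585)p + 68/585)(-2340p - 16380) + (0)
Last nonzero remainder: -2340p - 16380. Dividing through by -2340 gives the monic gcd p + 7.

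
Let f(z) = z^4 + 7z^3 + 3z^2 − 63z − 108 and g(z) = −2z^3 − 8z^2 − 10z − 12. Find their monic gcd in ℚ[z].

z + 3

Apply the Euclidean algorithm:
  z^4 + 7z^3 + 3z^2 − 63z − 108 = (−(1/2)z − 3/2)(−2z^3 − 8z^2 − 10z − 12) + (−14z^2 − 84z − 126)
  −2z^3 − 8z^2 − 10z − 12 = ((1/7)z − 2/7)(−14z^2 − 84z − 126) + (−16z − 48)
  −14z^2 − 84z − 126 = ((7/8)z + 21/8)(−16z − 48) + (0)
Last nonzero remainder: −16z − 48. Dividing through by −16 gives the monic gcd z + 3.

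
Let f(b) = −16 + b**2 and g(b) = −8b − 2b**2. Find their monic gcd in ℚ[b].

Apply the Euclidean algorithm:
  b**2 − 16 = (−1/2)(−2b**2 − 8b) + (−4b − 16)
  −2b**2 − 8b = ((1/2)b)(−4b − 16) + (0)
Last nonzero remainder: −4b − 16. Dividing through by −4 gives the monic gcd b + 4.

4 + b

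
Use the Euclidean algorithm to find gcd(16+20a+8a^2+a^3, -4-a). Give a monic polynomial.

By polynomial division,
  a^3+8a^2+20a+16 = (-a^2-4a-4)(-a-4) + (0)
Last nonzero remainder: -a-4. Dividing through by -1 gives the monic gcd a+4.

4+a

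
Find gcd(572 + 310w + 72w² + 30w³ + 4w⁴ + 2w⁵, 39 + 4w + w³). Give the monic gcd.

By polynomial division,
  2w⁵ + 4w⁴ + 30w³ + 72w² + 310w + 572 = (2w² + 4w + 22)(w³ + 4w + 39) + (-22w² + 66w - 286)
  w³ + 4w + 39 = (-(1/22)w - 3/22)(-22w² + 66w - 286) + (0)
Last nonzero remainder: -22w² + 66w - 286. Dividing through by -22 gives the monic gcd w² - 3w + 13.

13 - 3w + w²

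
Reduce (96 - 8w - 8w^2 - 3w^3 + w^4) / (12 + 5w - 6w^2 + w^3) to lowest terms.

(8 + 4w + w^2)/(1 + w)

Euclidean algorithm in ℚ[w]:
  w^4 - 3w^3 - 8w^2 - 8w + 96 = (w + 3)(w^3 - 6w^2 + 5w + 12) + (5w^2 - 35w + 60)
  w^3 - 6w^2 + 5w + 12 = ((1/5)w + 1/5)(5w^2 - 35w + 60) + (0)
Last nonzero remainder: 5w^2 - 35w + 60. Dividing through by 5 gives the monic gcd w^2 - 7w + 12.
Cancel w^2 - 7w + 12 from numerator and denominator to get the reduced form.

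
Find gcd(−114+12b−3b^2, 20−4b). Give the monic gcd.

Repeated division with remainder:
  −3b^2+12b−114 = ((3/4)b+3/4)(−4b+20) + (−129)
  −4b+20 = ((4/129)b−20/129)(−129) + (0)
The last nonzero remainder is the constant −129, so the polynomials are coprime and gcd = 1.

1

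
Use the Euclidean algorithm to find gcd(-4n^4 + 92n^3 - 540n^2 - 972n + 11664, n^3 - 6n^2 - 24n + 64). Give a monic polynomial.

Apply the Euclidean algorithm:
  -4n^4 + 92n^3 - 540n^2 - 972n + 11664 = (-4n + 68)(n^3 - 6n^2 - 24n + 64) + (-228n^2 + 916n + 7312)
  n^3 - 6n^2 - 24n + 64 = (-(1/228)n + 113/12996)(-228n^2 + 916n + 7312) + ((343/3249)n + 1372/3249)
  -228n^2 + 916n + 7312 = (-(740772/343)n + 5939172/343)((343/3249)n + 1372/3249) + (0)
Last nonzero remainder: (343/3249)n + 1372/3249. Dividing through by 343/3249 gives the monic gcd n + 4.

n + 4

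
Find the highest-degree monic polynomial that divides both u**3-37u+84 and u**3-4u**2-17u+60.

u-3

Euclidean algorithm in ℚ[u]:
  u**3-37u+84 = (u**3-4u**2-17u+60) + (4u**2-20u+24)
  u**3-4u**2-17u+60 = ((1/4)u+1/4)(4u**2-20u+24) + (-18u+54)
  4u**2-20u+24 = (-(2/9)u+4/9)(-18u+54) + (0)
Last nonzero remainder: -18u+54. Dividing through by -18 gives the monic gcd u-3.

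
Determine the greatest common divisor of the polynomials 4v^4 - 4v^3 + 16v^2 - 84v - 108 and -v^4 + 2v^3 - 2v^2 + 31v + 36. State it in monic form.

v^3 + 2v^2 + 10v + 9

Repeated division with remainder:
  4v^4 - 4v^3 + 16v^2 - 84v - 108 = (-4)(-v^4 + 2v^3 - 2v^2 + 31v + 36) + (4v^3 + 8v^2 + 40v + 36)
  -v^4 + 2v^3 - 2v^2 + 31v + 36 = (-(1/4)v + 1)(4v^3 + 8v^2 + 40v + 36) + (0)
Last nonzero remainder: 4v^3 + 8v^2 + 40v + 36. Dividing through by 4 gives the monic gcd v^3 + 2v^2 + 10v + 9.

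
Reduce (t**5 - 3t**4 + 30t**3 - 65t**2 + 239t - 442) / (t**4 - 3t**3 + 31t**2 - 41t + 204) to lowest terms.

Repeated division with remainder:
  t**5 - 3t**4 + 30t**3 - 65t**2 + 239t - 442 = (t)(t**4 - 3t**3 + 31t**2 - 41t + 204) + (-t**3 - 24t**2 + 35t - 442)
  t**4 - 3t**3 + 31t**2 - 41t + 204 = (-t + 27)(-t**3 - 24t**2 + 35t - 442) + (714t**2 - 1428t + 12138)
  -t**3 - 24t**2 + 35t - 442 = (-(1/714)t - 13/357)(714t**2 - 1428t + 12138) + (0)
Last nonzero remainder: 714t**2 - 1428t + 12138. Dividing through by 714 gives the monic gcd t**2 - 2t + 17.
Cancel t**2 - 2t + 17 from numerator and denominator to get the reduced form.

(t**3 - t**2 + 11t - 26)/(t**2 - t + 12)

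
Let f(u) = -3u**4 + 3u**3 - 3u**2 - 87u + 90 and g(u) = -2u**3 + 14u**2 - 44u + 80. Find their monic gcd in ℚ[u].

Euclidean algorithm in ℚ[u]:
  -3u**4 + 3u**3 - 3u**2 - 87u + 90 = ((3/2)u + 9)(-2u**3 + 14u**2 - 44u + 80) + (-63u**2 + 189u - 630)
  -2u**3 + 14u**2 - 44u + 80 = ((2/63)u - 8/63)(-63u**2 + 189u - 630) + (0)
Last nonzero remainder: -63u**2 + 189u - 630. Dividing through by -63 gives the monic gcd u**2 - 3u + 10.

u**2 - 3u + 10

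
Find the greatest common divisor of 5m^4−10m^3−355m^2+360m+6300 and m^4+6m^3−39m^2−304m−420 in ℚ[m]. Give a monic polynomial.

m^3+4m^2−47m−210

Euclidean algorithm in ℚ[m]:
  5m^4−10m^3−355m^2+360m+6300 = (5)(m^4+6m^3−39m^2−304m−420) + (−40m^3−160m^2+1880m+8400)
  m^4+6m^3−39m^2−304m−420 = (−(1/40)m−1/20)(−40m^3−160m^2+1880m+8400) + (0)
Last nonzero remainder: −40m^3−160m^2+1880m+8400. Dividing through by −40 gives the monic gcd m^3+4m^2−47m−210.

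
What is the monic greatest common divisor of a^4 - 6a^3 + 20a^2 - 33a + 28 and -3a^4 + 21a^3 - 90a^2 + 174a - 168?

By polynomial division,
  a^4 - 6a^3 + 20a^2 - 33a + 28 = (-1/3)(-3a^4 + 21a^3 - 90a^2 + 174a - 168) + (a^3 - 10a^2 + 25a - 28)
  -3a^4 + 21a^3 - 90a^2 + 174a - 168 = (-3a - 9)(a^3 - 10a^2 + 25a - 28) + (-105a^2 + 315a - 420)
  a^3 - 10a^2 + 25a - 28 = (-(1/105)a + 1/15)(-105a^2 + 315a - 420) + (0)
Last nonzero remainder: -105a^2 + 315a - 420. Dividing through by -105 gives the monic gcd a^2 - 3a + 4.

a^2 - 3a + 4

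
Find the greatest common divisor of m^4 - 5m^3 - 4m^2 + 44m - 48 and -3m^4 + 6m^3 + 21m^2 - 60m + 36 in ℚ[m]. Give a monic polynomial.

Repeated division with remainder:
  m^4 - 5m^3 - 4m^2 + 44m - 48 = (-1/3)(-3m^4 + 6m^3 + 21m^2 - 60m + 36) + (-3m^3 + 3m^2 + 24m - 36)
  -3m^4 + 6m^3 + 21m^2 - 60m + 36 = (m - 1)(-3m^3 + 3m^2 + 24m - 36) + (0)
Last nonzero remainder: -3m^3 + 3m^2 + 24m - 36. Dividing through by -3 gives the monic gcd m^3 - m^2 - 8m + 12.

m^3 - m^2 - 8m + 12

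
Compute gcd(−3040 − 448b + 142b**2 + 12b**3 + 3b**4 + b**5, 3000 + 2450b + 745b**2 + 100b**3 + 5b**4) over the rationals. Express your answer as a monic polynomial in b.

Apply the Euclidean algorithm:
  b**5 + 3b**4 + 12b**3 + 142b**2 − 448b − 3040 = ((1/5)b − 17/5)(5b**4 + 100b**3 + 745b**2 + 2450b + 3000) + (203b**3 + 2185b**2 + 7282b + 7160)
  5b**4 + 100b**3 + 745b**2 + 2450b + 3000 = ((5/203)b + 9375/41209)(203b**3 + 2185b**2 + 7282b + 7160) + ((2825100/41209)b**2 + (25425900/41209)b + 56502000/41209)
  203b**3 + 2185b**2 + 7282b + 7160 = ((8365427/2825100)b + 7376411/1412550)((2825100/41209)b**2 + (25425900/41209)b + 56502000/41209) + (0)
Last nonzero remainder: (2825100/41209)b**2 + (25425900/41209)b + 56502000/41209. Dividing through by 2825100/41209 gives the monic gcd b**2 + 9b + 20.

20 + 9b + b**2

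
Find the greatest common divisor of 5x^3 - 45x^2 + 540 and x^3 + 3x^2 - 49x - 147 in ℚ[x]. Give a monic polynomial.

Euclidean algorithm in ℚ[x]:
  5x^3 - 45x^2 + 540 = (5)(x^3 + 3x^2 - 49x - 147) + (-60x^2 + 245x + 1275)
  x^3 + 3x^2 - 49x - 147 = (-(1/60)x - 17/144)(-60x^2 + 245x + 1275) + ((169/144)x + 169/48)
  -60x^2 + 245x + 1275 = (-(8640/169)x + 61200/169)((169/144)x + 169/48) + (0)
Last nonzero remainder: (169/144)x + 169/48. Dividing through by 169/144 gives the monic gcd x + 3.

x + 3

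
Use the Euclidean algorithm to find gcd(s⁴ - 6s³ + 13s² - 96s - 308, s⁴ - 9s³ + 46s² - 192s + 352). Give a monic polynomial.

Apply the Euclidean algorithm:
  s⁴ - 6s³ + 13s² - 96s - 308 = (s⁴ - 9s³ + 46s² - 192s + 352) + (3s³ - 33s² + 96s - 660)
  s⁴ - 9s³ + 46s² - 192s + 352 = ((1/3)s + 2/3)(3s³ - 33s² + 96s - 660) + (36s² - 36s + 792)
  3s³ - 33s² + 96s - 660 = ((1/12)s - 5/6)(36s² - 36s + 792) + (0)
Last nonzero remainder: 36s² - 36s + 792. Dividing through by 36 gives the monic gcd s² - s + 22.

s² - s + 22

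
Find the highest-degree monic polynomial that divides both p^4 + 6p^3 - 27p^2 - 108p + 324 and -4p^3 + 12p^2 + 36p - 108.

p^2 - 6p + 9

Apply the Euclidean algorithm:
  p^4 + 6p^3 - 27p^2 - 108p + 324 = (-(1/4)p - 9/4)(-4p^3 + 12p^2 + 36p - 108) + (9p^2 - 54p + 81)
  -4p^3 + 12p^2 + 36p - 108 = (-(4/9)p - 4/3)(9p^2 - 54p + 81) + (0)
Last nonzero remainder: 9p^2 - 54p + 81. Dividing through by 9 gives the monic gcd p^2 - 6p + 9.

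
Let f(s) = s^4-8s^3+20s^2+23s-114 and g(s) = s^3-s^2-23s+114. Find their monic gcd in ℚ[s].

s^2-7s+19

Repeated division with remainder:
  s^4-8s^3+20s^2+23s-114 = (s-7)(s^3-s^2-23s+114) + (36s^2-252s+684)
  s^3-s^2-23s+114 = ((1/36)s+1/6)(36s^2-252s+684) + (0)
Last nonzero remainder: 36s^2-252s+684. Dividing through by 36 gives the monic gcd s^2-7s+19.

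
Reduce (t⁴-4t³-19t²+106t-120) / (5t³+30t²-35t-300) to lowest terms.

Euclidean algorithm in ℚ[t]:
  t⁴-4t³-19t²+106t-120 = ((1/5)t-2)(5t³+30t²-35t-300) + (48t²+96t-720)
  5t³+30t²-35t-300 = ((5/48)t+5/12)(48t²+96t-720) + (0)
Last nonzero remainder: 48t²+96t-720. Dividing through by 48 gives the monic gcd t²+2t-15.
Cancel t²+2t-15 from numerator and denominator to get the reduced form.

(t²-6t+8)/(5t+20)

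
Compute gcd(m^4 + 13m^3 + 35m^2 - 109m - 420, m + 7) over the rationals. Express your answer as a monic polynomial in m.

Repeated division with remainder:
  m^4 + 13m^3 + 35m^2 - 109m - 420 = (m^3 + 6m^2 - 7m - 60)(m + 7) + (0)
The last nonzero remainder m + 7 is already monic.

m + 7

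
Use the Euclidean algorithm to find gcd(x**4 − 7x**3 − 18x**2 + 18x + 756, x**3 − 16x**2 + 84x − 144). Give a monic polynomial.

Euclidean algorithm in ℚ[x]:
  x**4 − 7x**3 − 18x**2 + 18x + 756 = (x + 9)(x**3 − 16x**2 + 84x − 144) + (42x**2 − 594x + 2052)
  x**3 − 16x**2 + 84x − 144 = ((1/42)x − 13/294)(42x**2 − 594x + 2052) + ((435/49)x − 2610/49)
  42x**2 − 594x + 2052 = ((686/145)x − 5586/145)((435/49)x − 2610/49) + (0)
Last nonzero remainder: (435/49)x − 2610/49. Dividing through by 435/49 gives the monic gcd x − 6.

x − 6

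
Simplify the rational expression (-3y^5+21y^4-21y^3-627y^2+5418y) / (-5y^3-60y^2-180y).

Euclidean algorithm in ℚ[y]:
  -3y^5+21y^4-21y^3-627y^2+5418y = ((3/5)y^2-(57/5)y+597/5)(-5y^3-60y^2-180y) + (4485y^2+26910y)
  -5y^3-60y^2-180y = (-(1/897)y-2/299)(4485y^2+26910y) + (0)
Last nonzero remainder: 4485y^2+26910y. Dividing through by 4485 gives the monic gcd y^2+6y.
Cancel y^2+6y from numerator and denominator to get the reduced form.

(3y^3-39y^2+255y-903)/(5y+30)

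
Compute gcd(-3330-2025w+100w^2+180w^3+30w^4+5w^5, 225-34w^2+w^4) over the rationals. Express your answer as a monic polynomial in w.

Apply the Euclidean algorithm:
  5w^5+30w^4+180w^3+100w^2-2025w-3330 = (5w+30)(w^4-34w^2+225) + (350w^3+1120w^2-3150w-10080)
  w^4-34w^2+225 = ((1/350)w-8/875)(350w^3+1120w^2-3150w-10080) + (-(369/25)w^2+3321/25)
  350w^3+1120w^2-3150w-10080 = (-(8750/369)w-28000/369)(-(369/25)w^2+3321/25) + (0)
Last nonzero remainder: -(369/25)w^2+3321/25. Dividing through by -369/25 gives the monic gcd w^2-9.

-9+w^2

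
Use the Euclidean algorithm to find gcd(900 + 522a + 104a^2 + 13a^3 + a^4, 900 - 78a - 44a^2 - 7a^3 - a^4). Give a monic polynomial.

300 + 74a + 10a^2 + a^3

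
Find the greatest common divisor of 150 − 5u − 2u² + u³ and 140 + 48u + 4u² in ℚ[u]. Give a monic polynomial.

Repeated division with remainder:
  u³ − 2u² − 5u + 150 = ((1/4)u − 7/2)(4u² + 48u + 140) + (128u + 640)
  4u² + 48u + 140 = ((1/32)u + 7/32)(128u + 640) + (0)
Last nonzero remainder: 128u + 640. Dividing through by 128 gives the monic gcd u + 5.

5 + u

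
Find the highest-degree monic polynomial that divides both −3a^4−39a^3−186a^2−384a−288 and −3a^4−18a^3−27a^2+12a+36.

Apply the Euclidean algorithm:
  −3a^4−39a^3−186a^2−384a−288 = (−3a^4−18a^3−27a^2+12a+36) + (−21a^3−159a^2−396a−324)
  −3a^4−18a^3−27a^2+12a+36 = ((1/7)a−11/49)(−21a^3−159a^2−396a−324) + (−(300/49)a^2−(1500/49)a−1800/49)
  −21a^3−159a^2−396a−324 = ((343/100)a+441/50)(−(300/49)a^2−(1500/49)a−1800/49) + (0)
Last nonzero remainder: −(300/49)a^2−(1500/49)a−1800/49. Dividing through by −300/49 gives the monic gcd a^2+5a+6.

a^2+5a+6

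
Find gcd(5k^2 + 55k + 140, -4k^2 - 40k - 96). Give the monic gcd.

By polynomial division,
  5k^2 + 55k + 140 = (-5/4)(-4k^2 - 40k - 96) + (5k + 20)
  -4k^2 - 40k - 96 = (-(4/5)k - 24/5)(5k + 20) + (0)
Last nonzero remainder: 5k + 20. Dividing through by 5 gives the monic gcd k + 4.

k + 4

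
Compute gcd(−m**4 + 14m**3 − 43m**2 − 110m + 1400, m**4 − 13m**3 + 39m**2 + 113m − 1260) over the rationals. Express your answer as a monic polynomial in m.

By polynomial division,
  −m**4 + 14m**3 − 43m**2 − 110m + 1400 = (−1)(m**4 − 13m**3 + 39m**2 + 113m − 1260) + (m**3 − 4m**2 + 3m + 140)
  m**4 − 13m**3 + 39m**2 + 113m − 1260 = (m − 9)(m**3 − 4m**2 + 3m + 140) + (0)
The last nonzero remainder m**3 − 4m**2 + 3m + 140 is already monic.

m**3 − 4m**2 + 3m + 140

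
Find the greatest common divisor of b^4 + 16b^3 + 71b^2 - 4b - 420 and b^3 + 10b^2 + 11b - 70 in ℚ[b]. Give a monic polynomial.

Euclidean algorithm in ℚ[b]:
  b^4 + 16b^3 + 71b^2 - 4b - 420 = (b + 6)(b^3 + 10b^2 + 11b - 70) + (0)
The last nonzero remainder b^3 + 10b^2 + 11b - 70 is already monic.

b^3 + 10b^2 + 11b - 70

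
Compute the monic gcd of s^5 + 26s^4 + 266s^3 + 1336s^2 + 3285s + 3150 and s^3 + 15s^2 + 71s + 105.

s^3 + 15s^2 + 71s + 105

Apply the Euclidean algorithm:
  s^5 + 26s^4 + 266s^3 + 1336s^2 + 3285s + 3150 = (s^2 + 11s + 30)(s^3 + 15s^2 + 71s + 105) + (0)
The last nonzero remainder s^3 + 15s^2 + 71s + 105 is already monic.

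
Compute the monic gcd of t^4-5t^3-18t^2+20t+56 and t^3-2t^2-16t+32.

Apply the Euclidean algorithm:
  t^4-5t^3-18t^2+20t+56 = (t-3)(t^3-2t^2-16t+32) + (-8t^2-60t+152)
  t^3-2t^2-16t+32 = (-(1/8)t+19/16)(-8t^2-60t+152) + ((297/4)t-297/2)
  -8t^2-60t+152 = (-(32/297)t-304/297)((297/4)t-297/2) + (0)
Last nonzero remainder: (297/4)t-297/2. Dividing through by 297/4 gives the monic gcd t-2.

t-2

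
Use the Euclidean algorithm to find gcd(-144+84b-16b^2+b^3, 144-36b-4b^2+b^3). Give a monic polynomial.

Euclidean algorithm in ℚ[b]:
  b^3-16b^2+84b-144 = (b^3-4b^2-36b+144) + (-12b^2+120b-288)
  b^3-4b^2-36b+144 = (-(1/12)b-1/2)(-12b^2+120b-288) + (0)
Last nonzero remainder: -12b^2+120b-288. Dividing through by -12 gives the monic gcd b^2-10b+24.

24-10b+b^2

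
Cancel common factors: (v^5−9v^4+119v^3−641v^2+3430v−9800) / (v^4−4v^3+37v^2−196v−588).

Apply the Euclidean algorithm:
  v^5−9v^4+119v^3−641v^2+3430v−9800 = (v−5)(v^4−4v^3+37v^2−196v−588) + (62v^3−260v^2+3038v−12740)
  v^4−4v^3+37v^2−196v−588 = ((1/62)v+3/961)(62v^3−260v^2+3038v−12740) + (−(10752/961)v^2−526848/961)
  62v^3−260v^2+3038v−12740 = (−(29791/5376)v+62465/2688)(−(10752/961)v^2−526848/961) + (0)
Last nonzero remainder: −(10752/961)v^2−526848/961. Dividing through by −10752/961 gives the monic gcd v^2+49.
Cancel v^2+49 from numerator and denominator to get the reduced form.

(v^3−9v^2+70v−200)/(v^2−4v−12)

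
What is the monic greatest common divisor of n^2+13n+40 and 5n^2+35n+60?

Euclidean algorithm in ℚ[n]:
  n^2+13n+40 = (1/5)(5n^2+35n+60) + (6n+28)
  5n^2+35n+60 = ((5/6)n+35/18)(6n+28) + (50/9)
  6n+28 = ((27/25)n+126/25)(50/9) + (0)
The last nonzero remainder is the constant 50/9, so the polynomials are coprime and gcd = 1.

1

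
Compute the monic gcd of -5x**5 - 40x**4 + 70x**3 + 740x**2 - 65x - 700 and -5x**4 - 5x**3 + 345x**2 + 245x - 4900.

x**3 + 8x**2 - 13x - 140

By polynomial division,
  -5x**5 - 40x**4 + 70x**3 + 740x**2 - 65x - 700 = (x + 7)(-5x**4 - 5x**3 + 345x**2 + 245x - 4900) + (-240x**3 - 1920x**2 + 3120x + 33600)
  -5x**4 - 5x**3 + 345x**2 + 245x - 4900 = ((1/48)x - 7/48)(-240x**3 - 1920x**2 + 3120x + 33600) + (0)
Last nonzero remainder: -240x**3 - 1920x**2 + 3120x + 33600. Dividing through by -240 gives the monic gcd x**3 + 8x**2 - 13x - 140.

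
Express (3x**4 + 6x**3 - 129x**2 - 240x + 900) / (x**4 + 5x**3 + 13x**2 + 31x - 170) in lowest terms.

(3x**2 - 3x - 90)/(x**2 + 2x + 17)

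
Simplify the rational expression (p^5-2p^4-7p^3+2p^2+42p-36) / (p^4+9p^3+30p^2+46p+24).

(p^3-6p^2+11p-6)/(p^2+5p+4)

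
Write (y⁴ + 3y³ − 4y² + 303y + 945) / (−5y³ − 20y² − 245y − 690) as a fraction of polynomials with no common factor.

Apply the Euclidean algorithm:
  y⁴ + 3y³ − 4y² + 303y + 945 = (−(1/5)y + 1/5)(−5y³ − 20y² − 245y − 690) + (−49y² + 214y + 1083)
  −5y³ − 20y² − 245y − 690 = ((5/49)y + 2050/2401)(−49y² + 214y + 1083) + (−(1292280/2401)y − 3876840/2401)
  −49y² + 214y + 1083 = ((117649/1292280)y − 866761/1292280)(−(1292280/2401)y − 3876840/2401) + (0)
Last nonzero remainder: −(1292280/2401)y − 3876840/2401. Dividing through by −1292280/2401 gives the monic gcd y + 3.
Cancel y + 3 from numerator and denominator to get the reduced form.

(−y³ + 4y − 315)/(5y² + 5y + 230)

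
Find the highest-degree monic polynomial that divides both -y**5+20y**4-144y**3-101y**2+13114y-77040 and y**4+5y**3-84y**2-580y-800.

Apply the Euclidean algorithm:
  -y**5+20y**4-144y**3-101y**2+13114y-77040 = (-y+25)(y**4+5y**3-84y**2-580y-800) + (-353y**3+1419y**2+26814y-57040)
  y**4+5y**3-84y**2-580y-800 = (-(1/353)y-3184/124609)(-353y**3+1419y**2+26814y-57040) + ((3516282/124609)y**2-(7032564/124609)y-281302560/124609)
  -353y**3+1419y**2+26814y-57040 = (-(43986977/3516282)y+88846217/3516282)((3516282/124609)y**2-(7032564/124609)y-281302560/124609) + (0)
Last nonzero remainder: (3516282/124609)y**2-(7032564/124609)y-281302560/124609. Dividing through by 3516282/124609 gives the monic gcd y**2-2y-80.

y**2-2y-80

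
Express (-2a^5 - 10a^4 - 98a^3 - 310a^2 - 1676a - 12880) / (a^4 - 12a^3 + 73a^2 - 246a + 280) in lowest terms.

Repeated division with remainder:
  -2a^5 - 10a^4 - 98a^3 - 310a^2 - 1676a - 12880 = (-2a - 34)(a^4 - 12a^3 + 73a^2 - 246a + 280) + (-360a^3 + 1680a^2 - 9480a - 3360)
  a^4 - 12a^3 + 73a^2 - 246a + 280 = (-(1/360)a + 11/540)(-360a^3 + 1680a^2 - 9480a - 3360) + ((112/9)a^2 - (560/9)a + 3136/9)
  -360a^3 + 1680a^2 - 9480a - 3360 = (-(405/14)a - 135/14)((112/9)a^2 - (560/9)a + 3136/9) + (0)
Last nonzero remainder: (112/9)a^2 - (560/9)a + 3136/9. Dividing through by 112/9 gives the monic gcd a^2 - 5a + 28.
Cancel a^2 - 5a + 28 from numerator and denominator to get the reduced form.

(-2a^3 - 20a^2 - 142a - 460)/(a^2 - 7a + 10)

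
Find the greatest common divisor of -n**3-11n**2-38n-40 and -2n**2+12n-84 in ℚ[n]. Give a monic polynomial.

1

By polynomial division,
  -n**3-11n**2-38n-40 = ((1/2)n+17/2)(-2n**2+12n-84) + (-98n+674)
  -2n**2+12n-84 = ((1/49)n+43/2401)(-98n+674) + (-230666/2401)
  -98n+674 = ((117649/115333)n-809137/115333)(-230666/2401) + (0)
The last nonzero remainder is the constant -230666/2401, so the polynomials are coprime and gcd = 1.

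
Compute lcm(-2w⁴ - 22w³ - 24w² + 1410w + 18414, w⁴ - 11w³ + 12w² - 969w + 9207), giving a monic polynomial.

w⁵ - 109w³ - 837w² - 1452w + 101277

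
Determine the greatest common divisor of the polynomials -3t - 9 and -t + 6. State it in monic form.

1

Apply the Euclidean algorithm:
  -3t - 9 = (3)(-t + 6) + (-27)
  -t + 6 = ((1/27)t - 2/9)(-27) + (0)
The last nonzero remainder is the constant -27, so the polynomials are coprime and gcd = 1.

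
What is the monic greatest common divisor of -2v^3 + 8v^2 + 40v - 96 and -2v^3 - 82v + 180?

By polynomial division,
  -2v^3 + 8v^2 + 40v - 96 = (-2v^3 - 82v + 180) + (8v^2 + 122v - 276)
  -2v^3 - 82v + 180 = (-(1/4)v + 61/16)(8v^2 + 122v - 276) + (-(4929/8)v + 4929/4)
  8v^2 + 122v - 276 = (-(64/4929)v - 368/1643)(-(4929/8)v + 4929/4) + (0)
Last nonzero remainder: -(4929/8)v + 4929/4. Dividing through by -4929/8 gives the monic gcd v - 2.

v - 2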